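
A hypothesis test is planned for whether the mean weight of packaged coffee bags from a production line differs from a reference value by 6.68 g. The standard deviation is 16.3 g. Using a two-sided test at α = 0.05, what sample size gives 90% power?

For a one-sample z-test, n = ((z_{α/2} + z_β)·σ/δ)².
z_{α/2} = 1.960 (two-sided α = 0.05); z_β = 1.282 (power 90% → β = 0.1).
n = (3.242 × 16.3 / 6.68)² = 62.58
Round up: n = 63.

n = 63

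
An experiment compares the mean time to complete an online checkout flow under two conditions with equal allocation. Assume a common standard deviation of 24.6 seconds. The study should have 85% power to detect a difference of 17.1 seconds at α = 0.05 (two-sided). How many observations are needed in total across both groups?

76 total

For two equal groups, n per group = 2·((z_{α/2} + z_β)·σ/δ)².
z_{α/2} = 1.960; z_β = 1.036 (power 85%).
n = 2 × (2.996 × 24.6 / 17.1)² = 2 × 18.58 = 37.16
Round up: n = 38 per group.
Total across both groups: 2 × 38 = 76.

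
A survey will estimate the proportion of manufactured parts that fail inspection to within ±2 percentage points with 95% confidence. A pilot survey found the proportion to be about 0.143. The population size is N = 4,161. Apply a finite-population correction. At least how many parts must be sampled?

918

For a proportion with margin E = 0.02 at 95% confidence, z = 1.960.
n = p̂(1−p̂)(z/E)² = 0.143 × 0.857 × (1.960/0.02)² = 1176.98 — call this n₀.
Finite-population correction with N = 4,161: n = n₀ / (1 + (n₀−1)/N) = 1176.98 / 1.283 = 917.37
Round up: n = 918.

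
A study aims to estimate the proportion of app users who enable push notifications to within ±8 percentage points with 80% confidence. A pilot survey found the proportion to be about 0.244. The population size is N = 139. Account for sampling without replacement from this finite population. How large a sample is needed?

For a proportion with margin E = 0.08 at 80% confidence, z = 1.282.
n = p̂(1−p̂)(z/E)² = 0.244 × 0.756 × (1.282/0.08)² = 47.37 — call this n₀.
Finite-population correction with N = 139: n = n₀ / (1 + (n₀−1)/N) = 47.37 / 1.334 = 35.51
Round up: n = 36.

36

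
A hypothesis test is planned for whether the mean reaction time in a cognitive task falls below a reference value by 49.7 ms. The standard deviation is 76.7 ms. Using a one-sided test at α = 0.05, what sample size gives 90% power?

For a one-sample z-test, n = ((z_α + z_β)·σ/δ)².
z_α = 1.645 (one-sided α = 0.05); z_β = 1.282 (power 90% → β = 0.1).
n = (2.927 × 76.7 / 49.7)² = 20.40
Round up: n = 21.

21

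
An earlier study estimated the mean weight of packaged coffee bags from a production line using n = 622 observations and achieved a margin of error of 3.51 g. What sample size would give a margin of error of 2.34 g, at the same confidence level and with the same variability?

1400

Margin of error scales as 1/√n, so n₂ = n₁·(E₁/E₂)².
n₂ = 622 × (3.51/2.34)² = 622 × 2.25 = 1399.50
Round up: n₂ = 1400.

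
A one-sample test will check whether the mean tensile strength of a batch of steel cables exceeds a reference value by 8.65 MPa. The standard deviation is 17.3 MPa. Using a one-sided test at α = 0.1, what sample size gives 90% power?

For a one-sample z-test, n = ((z_α + z_β)·σ/δ)².
z_α = 1.282 (one-sided α = 0.1); z_β = 1.282 (power 90% → β = 0.1).
n = (2.564 × 17.3 / 8.65)² = 26.30
Round up: n = 27.

27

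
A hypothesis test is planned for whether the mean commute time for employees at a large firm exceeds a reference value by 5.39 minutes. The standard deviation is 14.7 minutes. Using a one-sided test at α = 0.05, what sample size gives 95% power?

For a one-sample z-test, n = ((z_α + z_β)·σ/δ)².
z_α = 1.645 (one-sided α = 0.05); z_β = 1.645 (power 95% → β = 0.05).
n = (3.290 × 14.7 / 5.39)² = 80.51
Round up: n = 81.

n = 81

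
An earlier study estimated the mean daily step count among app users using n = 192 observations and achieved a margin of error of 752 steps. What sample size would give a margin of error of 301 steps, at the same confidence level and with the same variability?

Margin of error scales as 1/√n, so n₂ = n₁·(E₁/E₂)².
n₂ = 192 × (752/301)² = 192 × 6.242 = 1198.46
Round up: n₂ = 1199.

1199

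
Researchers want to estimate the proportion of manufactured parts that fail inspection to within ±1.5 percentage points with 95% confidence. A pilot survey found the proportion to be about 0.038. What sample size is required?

n = 625

For a proportion with margin E = 0.015 at 95% confidence, z = 1.960.
n = p̂(1−p̂)(z/E)² = 0.038 × 0.962 × (1.960/0.015)² = 624.15
Round up: n = 625.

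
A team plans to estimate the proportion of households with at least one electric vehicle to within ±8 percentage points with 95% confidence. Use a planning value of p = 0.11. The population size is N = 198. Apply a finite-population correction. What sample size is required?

For a proportion with margin E = 0.08 at 95% confidence, z = 1.960.
n = p̂(1−p̂)(z/E)² = 0.11 × 0.89 × (1.960/0.08)² = 58.76 — call this n₀.
Finite-population correction with N = 198: n = n₀ / (1 + (n₀−1)/N) = 58.76 / 1.292 = 45.48
Round up: n = 46.

46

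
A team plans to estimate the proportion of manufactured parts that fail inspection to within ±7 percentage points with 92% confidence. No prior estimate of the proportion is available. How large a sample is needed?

157

For a proportion with margin E = 0.07 at 92% confidence, z = 1.751.
With no prior estimate, use p = 0.5, which maximizes p(1−p) at 0.25.
n = 0.25 × (z/E)² = 0.25 × (1.751/0.07)² = 156.43
Round up: n = 157.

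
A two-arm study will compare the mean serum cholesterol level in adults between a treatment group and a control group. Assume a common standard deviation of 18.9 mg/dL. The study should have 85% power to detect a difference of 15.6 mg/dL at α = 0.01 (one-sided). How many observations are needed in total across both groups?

68 total

For two equal groups, n per group = 2·((z_α + z_β)·σ/δ)².
z_α = 2.326; z_β = 1.036 (power 85%).
n = 2 × (3.362 × 18.9 / 15.6)² = 2 × 16.59 = 33.18
Round up: n = 34 per group.
Total across both groups: 2 × 34 = 68.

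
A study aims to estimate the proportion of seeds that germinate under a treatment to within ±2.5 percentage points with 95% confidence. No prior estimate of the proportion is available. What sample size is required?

1537

For a proportion with margin E = 0.025 at 95% confidence, z = 1.960.
With no prior estimate, use p = 0.5, which maximizes p(1−p) at 0.25.
n = 0.25 × (z/E)² = 0.25 × (1.960/0.025)² = 1536.64
Round up: n = 1537.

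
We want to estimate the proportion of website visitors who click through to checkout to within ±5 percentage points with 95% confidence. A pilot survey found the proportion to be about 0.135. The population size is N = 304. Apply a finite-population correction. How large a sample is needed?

n = 114

For a proportion with margin E = 0.05 at 95% confidence, z = 1.960.
n = p̂(1−p̂)(z/E)² = 0.135 × 0.865 × (1.960/0.05)² = 179.44 — call this n₀.
Finite-population correction with N = 304: n = n₀ / (1 + (n₀−1)/N) = 179.44 / 1.587 = 113.07
Round up: n = 114.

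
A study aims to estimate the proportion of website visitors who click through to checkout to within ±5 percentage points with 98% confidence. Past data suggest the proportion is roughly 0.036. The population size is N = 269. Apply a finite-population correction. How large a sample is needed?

59

For a proportion with margin E = 0.05 at 98% confidence, z = 2.326.
n = p̂(1−p̂)(z/E)² = 0.036 × 0.964 × (2.326/0.05)² = 75.10 — call this n₀.
Finite-population correction with N = 269: n = n₀ / (1 + (n₀−1)/N) = 75.10 / 1.275 = 58.90
Round up: n = 59.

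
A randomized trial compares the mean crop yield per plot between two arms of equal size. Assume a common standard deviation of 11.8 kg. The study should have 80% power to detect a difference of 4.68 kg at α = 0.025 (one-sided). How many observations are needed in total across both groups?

For two equal groups, n per group = 2·((z_α + z_β)·σ/δ)².
z_α = 1.960; z_β = 0.842 (power 80%).
n = 2 × (2.802 × 11.8 / 4.68)² = 2 × 49.91 = 99.82
Round up: n = 100 per group.
Total across both groups: 2 × 100 = 200.

200 total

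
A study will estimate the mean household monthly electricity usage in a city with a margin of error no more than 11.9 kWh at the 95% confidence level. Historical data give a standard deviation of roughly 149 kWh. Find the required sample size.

For a mean, the margin of error is E = z·σ/√n, so n = (zσ/E)².
At 95% confidence, z = 1.960.
n = (1.960 × 149 / 11.9)² = 602.27
Round up: n = 603.

n = 603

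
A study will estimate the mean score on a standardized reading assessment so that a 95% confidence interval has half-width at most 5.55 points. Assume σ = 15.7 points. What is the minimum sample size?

31

For a mean, the margin of error is E = z·σ/√n, so n = (zσ/E)².
At 95% confidence, z = 1.960.
n = (1.960 × 15.7 / 5.55)² = 30.74
Round up: n = 31.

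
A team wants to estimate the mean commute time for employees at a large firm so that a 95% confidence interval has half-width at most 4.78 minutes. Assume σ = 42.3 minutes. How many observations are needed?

For a mean, the margin of error is E = z·σ/√n, so n = (zσ/E)².
At 95% confidence, z = 1.960.
n = (1.960 × 42.3 / 4.78)² = 300.84
Round up: n = 301.

n = 301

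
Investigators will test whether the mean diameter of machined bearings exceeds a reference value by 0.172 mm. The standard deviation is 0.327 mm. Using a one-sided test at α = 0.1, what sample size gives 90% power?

For a one-sample z-test, n = ((z_α + z_β)·σ/δ)².
z_α = 1.282 (one-sided α = 0.1); z_β = 1.282 (power 90% → β = 0.1).
n = (2.564 × 0.327 / 0.172)² = 23.76
Round up: n = 24.

n = 24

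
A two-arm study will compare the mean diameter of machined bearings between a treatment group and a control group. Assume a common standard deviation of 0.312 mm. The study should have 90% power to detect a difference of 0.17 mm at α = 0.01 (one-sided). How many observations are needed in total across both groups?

For two equal groups, n per group = 2·((z_α + z_β)·σ/δ)².
z_α = 2.326; z_β = 1.282 (power 90%).
n = 2 × (3.608 × 0.312 / 0.17)² = 2 × 43.85 = 87.70
Round up: n = 88 per group.
Total across both groups: 2 × 88 = 176.

176 total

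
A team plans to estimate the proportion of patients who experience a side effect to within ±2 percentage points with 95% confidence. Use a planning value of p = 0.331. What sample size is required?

2127

For a proportion with margin E = 0.02 at 95% confidence, z = 1.960.
n = p̂(1−p̂)(z/E)² = 0.331 × 0.669 × (1.960/0.02)² = 2126.70
Round up: n = 2127.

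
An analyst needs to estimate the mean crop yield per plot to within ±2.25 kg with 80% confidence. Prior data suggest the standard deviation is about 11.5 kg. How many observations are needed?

n = 43

For a mean, the margin of error is E = z·σ/√n, so n = (zσ/E)².
At 80% confidence, z = 1.282.
n = (1.282 × 11.5 / 2.25)² = 42.93
Round up: n = 43.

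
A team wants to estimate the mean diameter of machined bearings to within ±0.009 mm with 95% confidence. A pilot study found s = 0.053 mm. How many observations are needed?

For a mean, the margin of error is E = z·σ/√n, so n = (zσ/E)².
At 95% confidence, z = 1.960.
n = (1.960 × 0.053 / 0.009)² = 133.22
Round up: n = 134.

n = 134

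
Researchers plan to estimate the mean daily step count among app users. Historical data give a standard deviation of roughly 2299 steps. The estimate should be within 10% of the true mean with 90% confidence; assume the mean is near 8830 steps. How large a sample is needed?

For a mean, the margin of error is E = z·σ/√n, so n = (zσ/E)².
At 90% confidence, z = 1.645.
E = 10% of 8830 = 883 steps.
n = (1.645 × 2299 / 883)² = 18.34
Round up: n = 19.

19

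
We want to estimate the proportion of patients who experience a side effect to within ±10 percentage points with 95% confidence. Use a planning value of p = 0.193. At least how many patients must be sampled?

60

For a proportion with margin E = 0.1 at 95% confidence, z = 1.960.
n = p̂(1−p̂)(z/E)² = 0.193 × 0.807 × (1.960/0.1)² = 59.83
Round up: n = 60.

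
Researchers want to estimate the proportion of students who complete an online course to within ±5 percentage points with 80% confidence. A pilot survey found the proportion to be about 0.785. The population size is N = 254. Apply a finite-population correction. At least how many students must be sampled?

78

For a proportion with margin E = 0.05 at 80% confidence, z = 1.282.
n = p̂(1−p̂)(z/E)² = 0.785 × 0.215 × (1.282/0.05)² = 110.95 — call this n₀.
Finite-population correction with N = 254: n = n₀ / (1 + (n₀−1)/N) = 110.95 / 1.433 = 77.42
Round up: n = 78.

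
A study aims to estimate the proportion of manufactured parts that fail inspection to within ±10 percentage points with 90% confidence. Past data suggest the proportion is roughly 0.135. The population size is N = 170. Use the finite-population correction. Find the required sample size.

27

For a proportion with margin E = 0.1 at 90% confidence, z = 1.645.
n = p̂(1−p̂)(z/E)² = 0.135 × 0.865 × (1.645/0.1)² = 31.60 — call this n₀.
Finite-population correction with N = 170: n = n₀ / (1 + (n₀−1)/N) = 31.60 / 1.18 = 26.78
Round up: n = 27.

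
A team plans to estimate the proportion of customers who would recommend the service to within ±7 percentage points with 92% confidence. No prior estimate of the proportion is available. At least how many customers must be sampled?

For a proportion with margin E = 0.07 at 92% confidence, z = 1.751.
With no prior estimate, use p = 0.5, which maximizes p(1−p) at 0.25.
n = 0.25 × (z/E)² = 0.25 × (1.751/0.07)² = 156.43
Round up: n = 157.

157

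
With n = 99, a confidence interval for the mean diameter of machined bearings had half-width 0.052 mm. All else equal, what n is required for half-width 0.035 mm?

Margin of error scales as 1/√n, so n₂ = n₁·(E₁/E₂)².
n₂ = 99 × (0.052/0.035)² = 99 × 2.207 = 218.49
Round up: n₂ = 219.

n = 219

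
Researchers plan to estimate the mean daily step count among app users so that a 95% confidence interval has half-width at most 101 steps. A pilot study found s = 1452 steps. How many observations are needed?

For a mean, the margin of error is E = z·σ/√n, so n = (zσ/E)².
At 95% confidence, z = 1.960.
n = (1.960 × 1452 / 101)² = 793.97
Round up: n = 794.

794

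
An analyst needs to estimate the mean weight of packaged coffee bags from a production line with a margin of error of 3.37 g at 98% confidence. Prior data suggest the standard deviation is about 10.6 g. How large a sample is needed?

n = 54

For a mean, the margin of error is E = z·σ/√n, so n = (zσ/E)².
At 98% confidence, z = 2.326.
n = (2.326 × 10.6 / 3.37)² = 53.53
Round up: n = 54.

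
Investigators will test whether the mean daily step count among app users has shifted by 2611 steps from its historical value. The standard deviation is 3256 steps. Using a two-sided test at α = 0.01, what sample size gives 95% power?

For a one-sample z-test, n = ((z_{α/2} + z_β)·σ/δ)².
z_{α/2} = 2.576 (two-sided α = 0.01); z_β = 1.645 (power 95% → β = 0.05).
n = (4.221 × 3256 / 2611)² = 27.71
Round up: n = 28.

28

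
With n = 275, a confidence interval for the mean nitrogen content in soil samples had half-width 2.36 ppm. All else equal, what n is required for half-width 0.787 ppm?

Margin of error scales as 1/√n, so n₂ = n₁·(E₁/E₂)².
n₂ = 275 × (2.36/0.787)² = 275 × 8.992 = 2472.80
Round up: n₂ = 2473.

2473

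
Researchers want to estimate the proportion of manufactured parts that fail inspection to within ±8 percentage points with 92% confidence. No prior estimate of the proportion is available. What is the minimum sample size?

For a proportion with margin E = 0.08 at 92% confidence, z = 1.751.
With no prior estimate, use p = 0.5, which maximizes p(1−p) at 0.25.
n = 0.25 × (z/E)² = 0.25 × (1.751/0.08)² = 119.77
Round up: n = 120.

n = 120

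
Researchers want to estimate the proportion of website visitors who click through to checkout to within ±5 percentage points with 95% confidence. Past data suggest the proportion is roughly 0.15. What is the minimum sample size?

196

For a proportion with margin E = 0.05 at 95% confidence, z = 1.960.
n = p̂(1−p̂)(z/E)² = 0.15 × 0.85 × (1.960/0.05)² = 195.92
Round up: n = 196.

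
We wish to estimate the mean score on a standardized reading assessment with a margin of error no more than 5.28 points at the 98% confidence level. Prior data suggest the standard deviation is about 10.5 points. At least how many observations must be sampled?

For a mean, the margin of error is E = z·σ/√n, so n = (zσ/E)².
At 98% confidence, z = 2.326.
n = (2.326 × 10.5 / 5.28)² = 21.40
Round up: n = 22.

22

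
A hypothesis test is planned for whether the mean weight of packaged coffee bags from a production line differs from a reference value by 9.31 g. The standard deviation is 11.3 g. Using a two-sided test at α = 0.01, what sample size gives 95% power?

n = 27

For a one-sample z-test, n = ((z_{α/2} + z_β)·σ/δ)².
z_{α/2} = 2.576 (two-sided α = 0.01); z_β = 1.645 (power 95% → β = 0.05).
n = (4.221 × 11.3 / 9.31)² = 26.25
Round up: n = 27.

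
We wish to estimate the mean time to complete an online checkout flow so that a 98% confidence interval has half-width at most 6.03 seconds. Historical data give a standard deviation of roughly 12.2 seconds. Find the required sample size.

For a mean, the margin of error is E = z·σ/√n, so n = (zσ/E)².
At 98% confidence, z = 2.326.
n = (2.326 × 12.2 / 6.03)² = 22.15
Round up: n = 23.

23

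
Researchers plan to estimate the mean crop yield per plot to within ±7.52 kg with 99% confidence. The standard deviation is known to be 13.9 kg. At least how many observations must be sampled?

n = 23

For a mean, the margin of error is E = z·σ/√n, so n = (zσ/E)².
At 99% confidence, z = 2.576.
n = (2.576 × 13.9 / 7.52)² = 22.67
Round up: n = 23.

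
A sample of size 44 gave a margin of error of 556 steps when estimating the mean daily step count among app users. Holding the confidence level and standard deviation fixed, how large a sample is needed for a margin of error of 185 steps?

398

Margin of error scales as 1/√n, so n₂ = n₁·(E₁/E₂)².
n₂ = 44 × (556/185)² = 44 × 9.032 = 397.41
Round up: n₂ = 398.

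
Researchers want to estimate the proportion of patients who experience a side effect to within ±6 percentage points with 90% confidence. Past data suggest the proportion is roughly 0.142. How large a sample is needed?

92

For a proportion with margin E = 0.06 at 90% confidence, z = 1.645.
n = p̂(1−p̂)(z/E)² = 0.142 × 0.858 × (1.645/0.06)² = 91.58
Round up: n = 92.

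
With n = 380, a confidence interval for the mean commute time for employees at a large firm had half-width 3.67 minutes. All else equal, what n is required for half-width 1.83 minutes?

Margin of error scales as 1/√n, so n₂ = n₁·(E₁/E₂)².
n₂ = 380 × (3.67/1.83)² = 380 × 4.022 = 1528.36
Round up: n₂ = 1529.

1529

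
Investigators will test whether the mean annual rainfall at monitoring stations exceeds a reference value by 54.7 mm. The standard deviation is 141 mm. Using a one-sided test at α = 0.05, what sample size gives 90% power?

For a one-sample z-test, n = ((z_α + z_β)·σ/δ)².
z_α = 1.645 (one-sided α = 0.05); z_β = 1.282 (power 90% → β = 0.1).
n = (2.927 × 141 / 54.7)² = 56.93
Round up: n = 57.

n = 57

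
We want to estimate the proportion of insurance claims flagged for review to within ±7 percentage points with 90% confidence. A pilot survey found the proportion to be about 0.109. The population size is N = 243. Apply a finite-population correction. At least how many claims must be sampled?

For a proportion with margin E = 0.07 at 90% confidence, z = 1.645.
n = p̂(1−p̂)(z/E)² = 0.109 × 0.891 × (1.645/0.07)² = 53.63 — call this n₀.
Finite-population correction with N = 243: n = n₀ / (1 + (n₀−1)/N) = 53.63 / 1.217 = 44.07
Round up: n = 45.

45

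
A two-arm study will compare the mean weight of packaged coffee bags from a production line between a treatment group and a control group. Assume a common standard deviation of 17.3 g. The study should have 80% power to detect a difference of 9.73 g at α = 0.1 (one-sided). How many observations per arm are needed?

For two equal groups, n per group = 2·((z_α + z_β)·σ/δ)².
z_α = 1.282; z_β = 0.842 (power 80%).
n = 2 × (2.124 × 17.3 / 9.73)² = 2 × 14.26 = 28.52
Round up: n = 29 per group.

29 per group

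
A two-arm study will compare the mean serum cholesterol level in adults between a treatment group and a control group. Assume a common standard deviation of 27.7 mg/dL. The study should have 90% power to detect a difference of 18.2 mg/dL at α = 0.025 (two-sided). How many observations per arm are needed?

For two equal groups, n per group = 2·((z_{α/2} + z_β)·σ/δ)².
z_{α/2} = 2.241; z_β = 1.282 (power 90%).
n = 2 × (3.523 × 27.7 / 18.2)² = 2 × 28.75 = 57.50
Round up: n = 58 per group.

58 per group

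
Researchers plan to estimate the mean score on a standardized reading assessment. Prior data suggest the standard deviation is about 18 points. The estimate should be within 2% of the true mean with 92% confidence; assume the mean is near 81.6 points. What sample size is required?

373

For a mean, the margin of error is E = z·σ/√n, so n = (zσ/E)².
At 92% confidence, z = 1.751.
E = 2% of 81.6 = 1.632 points.
n = (1.751 × 18 / 1.632)² = 372.97
Round up: n = 373.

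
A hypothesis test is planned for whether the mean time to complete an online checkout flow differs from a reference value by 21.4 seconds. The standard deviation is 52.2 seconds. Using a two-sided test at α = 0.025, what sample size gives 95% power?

For a one-sample z-test, n = ((z_{α/2} + z_β)·σ/δ)².
z_{α/2} = 2.241 (two-sided α = 0.025); z_β = 1.645 (power 95% → β = 0.05).
n = (3.886 × 52.2 / 21.4)² = 89.85
Round up: n = 90.

n = 90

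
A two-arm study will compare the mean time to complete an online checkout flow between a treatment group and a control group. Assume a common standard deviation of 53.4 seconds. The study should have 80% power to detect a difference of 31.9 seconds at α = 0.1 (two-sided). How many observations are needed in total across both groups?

For two equal groups, n per group = 2·((z_{α/2} + z_β)·σ/δ)².
z_{α/2} = 1.645; z_β = 0.842 (power 80%).
n = 2 × (2.487 × 53.4 / 31.9)² = 2 × 17.33 = 34.66
Round up: n = 35 per group.
Total across both groups: 2 × 35 = 70.

70 total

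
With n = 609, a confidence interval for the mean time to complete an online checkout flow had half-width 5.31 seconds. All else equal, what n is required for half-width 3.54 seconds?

1371

Margin of error scales as 1/√n, so n₂ = n₁·(E₁/E₂)².
n₂ = 609 × (5.31/3.54)² = 609 × 2.25 = 1370.25
Round up: n₂ = 1371.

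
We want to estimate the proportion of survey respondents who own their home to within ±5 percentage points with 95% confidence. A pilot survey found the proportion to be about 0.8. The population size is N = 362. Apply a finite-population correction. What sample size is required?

For a proportion with margin E = 0.05 at 95% confidence, z = 1.960.
n = p̂(1−p̂)(z/E)² = 0.8 × 0.2 × (1.960/0.05)² = 245.86 — call this n₀.
Finite-population correction with N = 362: n = n₀ / (1 + (n₀−1)/N) = 245.86 / 1.676 = 146.69
Round up: n = 147.

147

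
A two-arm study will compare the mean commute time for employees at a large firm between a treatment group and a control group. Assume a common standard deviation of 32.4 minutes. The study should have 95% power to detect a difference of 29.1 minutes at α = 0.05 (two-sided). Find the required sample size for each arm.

33 per group

For two equal groups, n per group = 2·((z_{α/2} + z_β)·σ/δ)².
z_{α/2} = 1.960; z_β = 1.645 (power 95%).
n = 2 × (3.605 × 32.4 / 29.1)² = 2 × 16.11 = 32.22
Round up: n = 33 per group.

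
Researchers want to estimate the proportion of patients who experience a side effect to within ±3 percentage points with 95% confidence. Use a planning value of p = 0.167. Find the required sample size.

For a proportion with margin E = 0.03 at 95% confidence, z = 1.960.
n = p̂(1−p̂)(z/E)² = 0.167 × 0.833 × (1.960/0.03)² = 593.79
Round up: n = 594.

594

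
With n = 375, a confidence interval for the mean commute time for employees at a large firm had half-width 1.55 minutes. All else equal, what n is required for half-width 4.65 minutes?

Margin of error scales as 1/√n, so n₂ = n₁·(E₁/E₂)².
n₂ = 375 × (1.55/4.65)² = 375 × 0.1111 = 41.66
Round up: n₂ = 42.

42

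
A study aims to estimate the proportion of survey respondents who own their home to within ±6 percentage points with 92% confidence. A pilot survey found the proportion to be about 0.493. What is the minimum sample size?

213

For a proportion with margin E = 0.06 at 92% confidence, z = 1.751.
n = p̂(1−p̂)(z/E)² = 0.493 × 0.507 × (1.751/0.06)² = 212.88
Round up: n = 213.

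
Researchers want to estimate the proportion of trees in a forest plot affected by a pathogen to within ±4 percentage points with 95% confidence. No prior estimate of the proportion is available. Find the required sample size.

601

For a proportion with margin E = 0.04 at 95% confidence, z = 1.960.
With no prior estimate, use p = 0.5, which maximizes p(1−p) at 0.25.
n = 0.25 × (z/E)² = 0.25 × (1.960/0.04)² = 600.25
Round up: n = 601.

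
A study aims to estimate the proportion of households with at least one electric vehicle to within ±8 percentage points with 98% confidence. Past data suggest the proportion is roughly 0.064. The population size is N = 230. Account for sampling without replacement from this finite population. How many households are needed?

42

For a proportion with margin E = 0.08 at 98% confidence, z = 2.326.
n = p̂(1−p̂)(z/E)² = 0.064 × 0.936 × (2.326/0.08)² = 50.64 — call this n₀.
Finite-population correction with N = 230: n = n₀ / (1 + (n₀−1)/N) = 50.64 / 1.216 = 41.64
Round up: n = 42.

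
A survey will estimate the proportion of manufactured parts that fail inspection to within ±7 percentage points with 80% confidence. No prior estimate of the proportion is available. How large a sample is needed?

84

For a proportion with margin E = 0.07 at 80% confidence, z = 1.282.
With no prior estimate, use p = 0.5, which maximizes p(1−p) at 0.25.
n = 0.25 × (z/E)² = 0.25 × (1.282/0.07)² = 83.85
Round up: n = 84.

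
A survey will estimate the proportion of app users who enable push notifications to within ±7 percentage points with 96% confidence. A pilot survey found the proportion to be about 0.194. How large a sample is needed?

n = 135

For a proportion with margin E = 0.07 at 96% confidence, z = 2.054.
n = p̂(1−p̂)(z/E)² = 0.194 × 0.806 × (2.054/0.07)² = 134.63
Round up: n = 135.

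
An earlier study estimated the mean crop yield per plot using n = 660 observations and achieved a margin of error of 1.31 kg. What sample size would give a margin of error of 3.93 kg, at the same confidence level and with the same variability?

74

Margin of error scales as 1/√n, so n₂ = n₁·(E₁/E₂)².
n₂ = 660 × (1.31/3.93)² = 660 × 0.1111 = 73.33
Round up: n₂ = 74.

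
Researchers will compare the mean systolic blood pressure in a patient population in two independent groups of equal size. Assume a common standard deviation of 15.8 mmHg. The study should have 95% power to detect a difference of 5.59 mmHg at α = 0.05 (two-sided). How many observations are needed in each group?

208 per group

For two equal groups, n per group = 2·((z_{α/2} + z_β)·σ/δ)².
z_{α/2} = 1.960; z_β = 1.645 (power 95%).
n = 2 × (3.605 × 15.8 / 5.59)² = 2 × 103.82 = 207.64
Round up: n = 208 per group.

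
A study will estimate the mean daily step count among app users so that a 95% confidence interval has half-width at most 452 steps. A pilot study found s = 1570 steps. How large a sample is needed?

n = 47

For a mean, the margin of error is E = z·σ/√n, so n = (zσ/E)².
At 95% confidence, z = 1.960.
n = (1.960 × 1570 / 452)² = 46.35
Round up: n = 47.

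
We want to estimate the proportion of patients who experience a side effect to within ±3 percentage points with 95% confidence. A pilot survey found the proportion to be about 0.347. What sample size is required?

For a proportion with margin E = 0.03 at 95% confidence, z = 1.960.
n = p̂(1−p̂)(z/E)² = 0.347 × 0.653 × (1.960/0.03)² = 967.19
Round up: n = 968.

n = 968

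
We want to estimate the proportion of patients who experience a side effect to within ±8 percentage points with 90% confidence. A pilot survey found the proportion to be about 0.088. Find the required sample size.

For a proportion with margin E = 0.08 at 90% confidence, z = 1.645.
n = p̂(1−p̂)(z/E)² = 0.088 × 0.912 × (1.645/0.08)² = 33.93
Round up: n = 34.

34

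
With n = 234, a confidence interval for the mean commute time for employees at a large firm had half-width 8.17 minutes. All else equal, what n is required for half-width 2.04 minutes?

n = 3754

Margin of error scales as 1/√n, so n₂ = n₁·(E₁/E₂)².
n₂ = 234 × (8.17/2.04)² = 234 × 16.04 = 3753.36
Round up: n₂ = 3754.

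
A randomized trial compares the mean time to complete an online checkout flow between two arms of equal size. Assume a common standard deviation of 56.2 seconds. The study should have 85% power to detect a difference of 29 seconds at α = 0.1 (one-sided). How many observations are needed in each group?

41 per group

For two equal groups, n per group = 2·((z_α + z_β)·σ/δ)².
z_α = 1.282; z_β = 1.036 (power 85%).
n = 2 × (2.318 × 56.2 / 29)² = 2 × 20.18 = 40.36
Round up: n = 41 per group.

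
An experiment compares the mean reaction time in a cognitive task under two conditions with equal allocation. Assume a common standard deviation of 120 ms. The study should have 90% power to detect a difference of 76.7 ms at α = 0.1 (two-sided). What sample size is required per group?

42 per group

For two equal groups, n per group = 2·((z_{α/2} + z_β)·σ/δ)².
z_{α/2} = 1.645; z_β = 1.282 (power 90%).
n = 2 × (2.927 × 120 / 76.7)² = 2 × 20.97 = 41.94
Round up: n = 42 per group.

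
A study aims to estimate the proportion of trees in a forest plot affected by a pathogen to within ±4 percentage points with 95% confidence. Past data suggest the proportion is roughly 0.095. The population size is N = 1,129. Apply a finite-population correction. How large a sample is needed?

For a proportion with margin E = 0.04 at 95% confidence, z = 1.960.
n = p̂(1−p̂)(z/E)² = 0.095 × 0.905 × (1.960/0.04)² = 206.43 — call this n₀.
Finite-population correction with N = 1,129: n = n₀ / (1 + (n₀−1)/N) = 206.43 / 1.182 = 174.64
Round up: n = 175.

175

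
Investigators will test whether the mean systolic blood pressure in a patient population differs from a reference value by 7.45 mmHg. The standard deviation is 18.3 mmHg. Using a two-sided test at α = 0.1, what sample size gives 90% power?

n = 52

For a one-sample z-test, n = ((z_{α/2} + z_β)·σ/δ)².
z_{α/2} = 1.645 (two-sided α = 0.1); z_β = 1.282 (power 90% → β = 0.1).
n = (2.927 × 18.3 / 7.45)² = 51.69
Round up: n = 52.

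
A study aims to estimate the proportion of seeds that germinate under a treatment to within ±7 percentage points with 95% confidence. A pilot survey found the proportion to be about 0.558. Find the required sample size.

For a proportion with margin E = 0.07 at 95% confidence, z = 1.960.
n = p̂(1−p̂)(z/E)² = 0.558 × 0.442 × (1.960/0.07)² = 193.36
Round up: n = 194.

194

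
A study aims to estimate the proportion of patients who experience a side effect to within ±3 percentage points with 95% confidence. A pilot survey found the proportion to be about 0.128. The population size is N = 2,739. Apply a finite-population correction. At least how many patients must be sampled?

406

For a proportion with margin E = 0.03 at 95% confidence, z = 1.960.
n = p̂(1−p̂)(z/E)² = 0.128 × 0.872 × (1.960/0.03)² = 476.43 — call this n₀.
Finite-population correction with N = 2,739: n = n₀ / (1 + (n₀−1)/N) = 476.43 / 1.174 = 405.82
Round up: n = 406.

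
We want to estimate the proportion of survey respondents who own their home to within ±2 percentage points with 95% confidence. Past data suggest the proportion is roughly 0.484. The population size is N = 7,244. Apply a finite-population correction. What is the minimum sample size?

n = 1803

For a proportion with margin E = 0.02 at 95% confidence, z = 1.960.
n = p̂(1−p̂)(z/E)² = 0.484 × 0.516 × (1.960/0.02)² = 2398.54 — call this n₀.
Finite-population correction with N = 7,244: n = n₀ / (1 + (n₀−1)/N) = 2398.54 / 1.331 = 1802.06
Round up: n = 1803.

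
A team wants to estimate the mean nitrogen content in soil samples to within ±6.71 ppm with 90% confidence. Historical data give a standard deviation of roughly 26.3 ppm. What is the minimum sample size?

For a mean, the margin of error is E = z·σ/√n, so n = (zσ/E)².
At 90% confidence, z = 1.645.
n = (1.645 × 26.3 / 6.71)² = 41.57
Round up: n = 42.

42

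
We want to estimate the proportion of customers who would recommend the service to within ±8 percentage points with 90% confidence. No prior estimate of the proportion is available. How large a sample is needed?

For a proportion with margin E = 0.08 at 90% confidence, z = 1.645.
With no prior estimate, use p = 0.5, which maximizes p(1−p) at 0.25.
n = 0.25 × (z/E)² = 0.25 × (1.645/0.08)² = 105.70
Round up: n = 106.

106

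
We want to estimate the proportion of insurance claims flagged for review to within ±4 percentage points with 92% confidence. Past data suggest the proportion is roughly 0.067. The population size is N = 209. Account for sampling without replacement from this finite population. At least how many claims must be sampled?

For a proportion with margin E = 0.04 at 92% confidence, z = 1.751.
n = p̂(1−p̂)(z/E)² = 0.067 × 0.933 × (1.751/0.04)² = 119.79 — call this n₀.
Finite-population correction with N = 209: n = n₀ / (1 + (n₀−1)/N) = 119.79 / 1.568 = 76.40
Round up: n = 77.

77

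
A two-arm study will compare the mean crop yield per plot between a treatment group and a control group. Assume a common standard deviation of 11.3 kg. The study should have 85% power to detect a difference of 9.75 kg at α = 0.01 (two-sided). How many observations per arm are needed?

For two equal groups, n per group = 2·((z_{α/2} + z_β)·σ/δ)².
z_{α/2} = 2.576; z_β = 1.036 (power 85%).
n = 2 × (3.612 × 11.3 / 9.75)² = 2 × 17.52 = 35.04
Round up: n = 36 per group.

36 per group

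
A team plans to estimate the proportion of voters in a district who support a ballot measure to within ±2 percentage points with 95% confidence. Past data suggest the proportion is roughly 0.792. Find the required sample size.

For a proportion with margin E = 0.02 at 95% confidence, z = 1.960.
n = p̂(1−p̂)(z/E)² = 0.792 × 0.208 × (1.960/0.02)² = 1582.12
Round up: n = 1583.

n = 1583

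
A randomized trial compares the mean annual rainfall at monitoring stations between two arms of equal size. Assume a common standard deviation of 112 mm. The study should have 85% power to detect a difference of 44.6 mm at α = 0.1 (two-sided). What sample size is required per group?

91 per group

For two equal groups, n per group = 2·((z_{α/2} + z_β)·σ/δ)².
z_{α/2} = 1.645; z_β = 1.036 (power 85%).
n = 2 × (2.681 × 112 / 44.6)² = 2 × 45.33 = 90.66
Round up: n = 91 per group.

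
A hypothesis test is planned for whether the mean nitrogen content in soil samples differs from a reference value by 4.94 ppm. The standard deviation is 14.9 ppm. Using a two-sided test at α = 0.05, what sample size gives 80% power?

For a one-sample z-test, n = ((z_{α/2} + z_β)·σ/δ)².
z_{α/2} = 1.960 (two-sided α = 0.05); z_β = 0.842 (power 80% → β = 0.2).
n = (2.802 × 14.9 / 4.94)² = 71.43
Round up: n = 72.

72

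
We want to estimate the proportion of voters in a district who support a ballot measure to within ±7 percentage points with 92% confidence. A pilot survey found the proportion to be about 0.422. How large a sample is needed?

153

For a proportion with margin E = 0.07 at 92% confidence, z = 1.751.
n = p̂(1−p̂)(z/E)² = 0.422 × 0.578 × (1.751/0.07)² = 152.62
Round up: n = 153.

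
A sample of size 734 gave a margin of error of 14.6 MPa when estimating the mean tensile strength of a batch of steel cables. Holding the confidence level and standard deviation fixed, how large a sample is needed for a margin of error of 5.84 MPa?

4588

Margin of error scales as 1/√n, so n₂ = n₁·(E₁/E₂)².
n₂ = 734 × (14.6/5.84)² = 734 × 6.25 = 4587.50
Round up: n₂ = 4588.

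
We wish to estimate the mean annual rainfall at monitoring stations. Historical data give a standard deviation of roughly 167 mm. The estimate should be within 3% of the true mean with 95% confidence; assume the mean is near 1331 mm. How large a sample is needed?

68

For a mean, the margin of error is E = z·σ/√n, so n = (zσ/E)².
At 95% confidence, z = 1.960.
E = 3% of 1331 = 39.93 mm.
n = (1.960 × 167 / 39.93)² = 67.20
Round up: n = 68.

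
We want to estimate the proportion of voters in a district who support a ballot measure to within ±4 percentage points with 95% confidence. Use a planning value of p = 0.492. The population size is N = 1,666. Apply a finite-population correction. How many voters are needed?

442

For a proportion with margin E = 0.04 at 95% confidence, z = 1.960.
n = p̂(1−p̂)(z/E)² = 0.492 × 0.508 × (1.960/0.04)² = 600.10 — call this n₀.
Finite-population correction with N = 1,666: n = n₀ / (1 + (n₀−1)/N) = 600.10 / 1.36 = 441.25
Round up: n = 442.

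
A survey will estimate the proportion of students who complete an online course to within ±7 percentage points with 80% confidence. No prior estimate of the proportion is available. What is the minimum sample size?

n = 84

For a proportion with margin E = 0.07 at 80% confidence, z = 1.282.
With no prior estimate, use p = 0.5, which maximizes p(1−p) at 0.25.
n = 0.25 × (z/E)² = 0.25 × (1.282/0.07)² = 83.85
Round up: n = 84.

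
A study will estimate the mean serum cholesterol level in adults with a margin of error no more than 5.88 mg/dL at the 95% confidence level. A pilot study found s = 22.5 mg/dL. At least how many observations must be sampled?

For a mean, the margin of error is E = z·σ/√n, so n = (zσ/E)².
At 95% confidence, z = 1.960.
n = (1.960 × 22.5 / 5.88)² = 56.25
Round up: n = 57.

57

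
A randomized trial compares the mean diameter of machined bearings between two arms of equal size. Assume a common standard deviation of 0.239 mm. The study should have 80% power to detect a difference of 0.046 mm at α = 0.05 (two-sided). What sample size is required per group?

For two equal groups, n per group = 2·((z_{α/2} + z_β)·σ/δ)².
z_{α/2} = 1.960; z_β = 0.842 (power 80%).
n = 2 × (2.802 × 0.239 / 0.046)² = 2 × 211.94 = 423.88
Round up: n = 424 per group.

424 per group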